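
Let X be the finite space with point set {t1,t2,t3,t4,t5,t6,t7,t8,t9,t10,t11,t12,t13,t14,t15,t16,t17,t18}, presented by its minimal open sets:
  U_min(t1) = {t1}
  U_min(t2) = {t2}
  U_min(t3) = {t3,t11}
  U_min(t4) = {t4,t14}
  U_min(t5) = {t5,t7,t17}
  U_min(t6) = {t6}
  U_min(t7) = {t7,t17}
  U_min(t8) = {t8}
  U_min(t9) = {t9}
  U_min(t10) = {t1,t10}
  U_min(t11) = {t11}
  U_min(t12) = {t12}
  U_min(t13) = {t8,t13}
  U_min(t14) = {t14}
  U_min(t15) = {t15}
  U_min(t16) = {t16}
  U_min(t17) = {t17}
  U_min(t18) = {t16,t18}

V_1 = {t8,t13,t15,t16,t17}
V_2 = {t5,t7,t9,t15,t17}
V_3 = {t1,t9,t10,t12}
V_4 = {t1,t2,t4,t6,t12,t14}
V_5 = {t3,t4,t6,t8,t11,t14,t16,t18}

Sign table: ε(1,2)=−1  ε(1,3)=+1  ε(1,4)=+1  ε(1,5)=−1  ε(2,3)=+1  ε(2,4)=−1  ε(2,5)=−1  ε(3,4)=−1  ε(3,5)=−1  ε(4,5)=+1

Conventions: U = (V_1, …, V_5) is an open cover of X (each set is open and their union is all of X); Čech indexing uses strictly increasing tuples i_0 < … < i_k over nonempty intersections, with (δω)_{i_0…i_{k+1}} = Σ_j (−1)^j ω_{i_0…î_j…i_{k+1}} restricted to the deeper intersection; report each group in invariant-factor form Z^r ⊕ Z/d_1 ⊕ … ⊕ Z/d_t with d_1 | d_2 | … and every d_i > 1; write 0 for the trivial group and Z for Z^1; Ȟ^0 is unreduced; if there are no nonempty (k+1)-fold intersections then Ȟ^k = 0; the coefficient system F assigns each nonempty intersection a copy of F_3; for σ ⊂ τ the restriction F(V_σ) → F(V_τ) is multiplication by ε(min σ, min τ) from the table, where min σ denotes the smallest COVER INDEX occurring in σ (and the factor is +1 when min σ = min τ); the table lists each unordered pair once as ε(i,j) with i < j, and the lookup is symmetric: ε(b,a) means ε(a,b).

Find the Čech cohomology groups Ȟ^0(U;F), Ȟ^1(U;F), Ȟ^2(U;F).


intersection data:
  V12={t15,t17} V15={t8,t16} V23={t9} V34={t1,t12} V45={t4,t6,t14}
C dims 5,5; δ0: rk_F3 5
Ȟ^0 = (5 − 5) − 0 = 0, so Ȟ^0 ≅ 0
Ȟ^1 = (5 − 0) − 5 = 0, so Ȟ^1 ≅ 0
Ȟ^2 = (0 − 0) − 0 = 0, so Ȟ^2 ≅ 0

Ȟ^0 ≅ 0,  Ȟ^1 ≅ 0,  Ȟ^2 ≅ 0


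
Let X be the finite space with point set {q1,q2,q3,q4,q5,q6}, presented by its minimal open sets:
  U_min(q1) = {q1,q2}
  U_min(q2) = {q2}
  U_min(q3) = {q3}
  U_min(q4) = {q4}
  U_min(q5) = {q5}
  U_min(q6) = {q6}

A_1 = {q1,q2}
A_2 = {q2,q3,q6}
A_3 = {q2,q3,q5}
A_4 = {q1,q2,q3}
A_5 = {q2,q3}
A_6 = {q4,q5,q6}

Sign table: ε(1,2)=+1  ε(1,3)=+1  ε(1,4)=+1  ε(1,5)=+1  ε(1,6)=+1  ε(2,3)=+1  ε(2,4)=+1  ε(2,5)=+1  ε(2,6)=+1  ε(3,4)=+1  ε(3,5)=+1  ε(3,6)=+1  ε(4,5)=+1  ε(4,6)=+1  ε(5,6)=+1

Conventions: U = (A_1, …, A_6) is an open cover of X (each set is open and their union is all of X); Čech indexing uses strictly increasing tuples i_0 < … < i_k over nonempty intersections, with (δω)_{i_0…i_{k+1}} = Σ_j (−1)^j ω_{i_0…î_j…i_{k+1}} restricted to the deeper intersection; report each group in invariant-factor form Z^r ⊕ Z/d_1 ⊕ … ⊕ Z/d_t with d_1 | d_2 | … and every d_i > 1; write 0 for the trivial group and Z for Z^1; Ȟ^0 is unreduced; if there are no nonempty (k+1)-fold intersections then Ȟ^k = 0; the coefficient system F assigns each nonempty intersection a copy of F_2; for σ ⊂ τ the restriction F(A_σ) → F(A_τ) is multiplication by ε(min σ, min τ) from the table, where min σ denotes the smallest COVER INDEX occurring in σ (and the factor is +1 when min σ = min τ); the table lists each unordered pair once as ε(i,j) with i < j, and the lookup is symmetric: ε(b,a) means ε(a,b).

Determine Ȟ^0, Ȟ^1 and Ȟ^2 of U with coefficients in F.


Ȟ^0(U;F) ≅ Z/2; Ȟ^1(U;F) ≅ Z/2; Ȟ^2(U;F) ≅ 0

intersection data:
  A12={q2} A13={q2} A14={q1,q2} A15={q2} A23={q2,q3} A24={q2,q3} A25={q2,q3} A26={q6} A34={q2,q3} A35={q2,q3} A36={q5} A45={q2,q3}
  A123={q2} A124={q2} A125={q2} A134={q2} A135={q2} A145={q2} A234={q2,q3} A235={q2,q3} A245={q2,q3} A345={q2,q3}
  A1234={q2} A1235={q2} A1245={q2} A1345={q2} A2345={q2,q3}
  A12345={q2}
C dims 6,12,10,5; δ0: rk_F2 5; δ1: rk_F2 6; δ2: rk_F2 4
Ȟ^0 = (6 − 5) − 0 = 1, so Ȟ^0 ≅ Z/2
Ȟ^1 = (12 − 6) − 5 = 1, so Ȟ^1 ≅ Z/2
Ȟ^2 = (10 − 4) − 6 = 0, so Ȟ^2 ≅ 0


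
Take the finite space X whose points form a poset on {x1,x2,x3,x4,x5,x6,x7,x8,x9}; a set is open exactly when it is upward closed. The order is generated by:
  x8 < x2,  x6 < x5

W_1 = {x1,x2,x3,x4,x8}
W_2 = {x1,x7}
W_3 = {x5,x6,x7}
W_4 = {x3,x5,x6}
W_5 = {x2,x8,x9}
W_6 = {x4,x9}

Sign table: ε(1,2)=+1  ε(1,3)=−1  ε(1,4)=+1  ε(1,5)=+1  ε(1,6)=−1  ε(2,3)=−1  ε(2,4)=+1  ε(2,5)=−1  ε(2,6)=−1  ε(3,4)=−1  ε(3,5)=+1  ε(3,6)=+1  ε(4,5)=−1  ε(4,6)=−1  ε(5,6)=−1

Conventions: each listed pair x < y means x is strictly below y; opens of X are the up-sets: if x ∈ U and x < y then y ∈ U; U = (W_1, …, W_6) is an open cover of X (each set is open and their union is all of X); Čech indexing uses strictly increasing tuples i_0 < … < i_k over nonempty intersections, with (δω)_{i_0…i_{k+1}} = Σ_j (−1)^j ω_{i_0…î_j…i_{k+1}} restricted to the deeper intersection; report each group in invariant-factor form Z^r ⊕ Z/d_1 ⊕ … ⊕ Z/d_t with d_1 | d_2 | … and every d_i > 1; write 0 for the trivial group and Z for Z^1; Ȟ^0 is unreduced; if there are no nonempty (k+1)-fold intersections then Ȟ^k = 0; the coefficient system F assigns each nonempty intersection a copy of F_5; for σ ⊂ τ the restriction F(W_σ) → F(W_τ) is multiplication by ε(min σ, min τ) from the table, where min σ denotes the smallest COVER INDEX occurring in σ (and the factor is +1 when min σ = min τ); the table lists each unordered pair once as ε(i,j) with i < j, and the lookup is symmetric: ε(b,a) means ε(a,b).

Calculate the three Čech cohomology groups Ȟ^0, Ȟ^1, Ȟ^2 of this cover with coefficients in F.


Ȟ^0 ≅ Z/5; Ȟ^1 ≅ Z/5 ⊕ Z/5; Ȟ^2 ≅ 0

nerve simplices:
  W12={x1} W14={x3} W15={x2,x8} W16={x4} W23={x7} W34={x5,x6} W56={x9}
C dims 6,7; δ0: rk_F5 5
degree 0: 6−5−0 = 1 → Ȟ^0 ≅ Z/5
degree 1: 7−0−5 = 2 → Ȟ^1 ≅ Z/5 ⊕ Z/5
degree 2: 0−0−0 = 0 → Ȟ^2 ≅ 0


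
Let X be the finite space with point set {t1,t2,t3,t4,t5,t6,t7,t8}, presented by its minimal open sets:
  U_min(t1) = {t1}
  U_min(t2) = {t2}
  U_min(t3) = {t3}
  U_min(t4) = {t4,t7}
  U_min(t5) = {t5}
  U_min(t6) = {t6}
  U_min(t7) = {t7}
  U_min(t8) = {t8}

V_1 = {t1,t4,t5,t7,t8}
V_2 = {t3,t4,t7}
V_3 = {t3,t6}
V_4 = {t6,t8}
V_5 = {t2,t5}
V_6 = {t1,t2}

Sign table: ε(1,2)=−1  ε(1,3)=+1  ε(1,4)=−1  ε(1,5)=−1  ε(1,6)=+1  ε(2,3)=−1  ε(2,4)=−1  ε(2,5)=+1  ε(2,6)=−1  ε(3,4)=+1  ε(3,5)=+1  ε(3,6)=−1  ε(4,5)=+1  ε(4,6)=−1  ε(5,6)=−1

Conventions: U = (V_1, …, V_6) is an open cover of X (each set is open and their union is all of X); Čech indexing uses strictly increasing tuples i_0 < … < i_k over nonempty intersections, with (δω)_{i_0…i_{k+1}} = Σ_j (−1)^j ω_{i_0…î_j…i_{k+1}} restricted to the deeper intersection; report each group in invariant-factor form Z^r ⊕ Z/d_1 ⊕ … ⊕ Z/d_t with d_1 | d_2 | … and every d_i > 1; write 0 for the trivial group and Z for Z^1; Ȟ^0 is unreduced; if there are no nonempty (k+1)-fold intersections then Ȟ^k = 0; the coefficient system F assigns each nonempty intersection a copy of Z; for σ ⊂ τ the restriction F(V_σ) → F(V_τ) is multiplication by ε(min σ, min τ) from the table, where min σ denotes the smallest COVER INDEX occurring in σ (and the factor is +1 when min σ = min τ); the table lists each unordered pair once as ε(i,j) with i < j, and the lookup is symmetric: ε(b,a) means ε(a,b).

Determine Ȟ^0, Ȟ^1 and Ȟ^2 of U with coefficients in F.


nonempty intersections:
  V12={t4,t7} V14={t8} V15={t5} V16={t1} V23={t3} V34={t6} V56={t2}
C dims 6,7; δ0: rk 6, SNF 1^5·2
Ȟ^0: (6−6)−0=0 ⇒ 0
Ȟ^1: (7−0)−6=1 plus torsion [2] ⇒ Z ⊕ Z/2
Ȟ^2: (0−0)−0=0 ⇒ 0

Ȟ^0 ≅ 0; Ȟ^1 ≅ Z ⊕ Z/2; Ȟ^2 ≅ 0


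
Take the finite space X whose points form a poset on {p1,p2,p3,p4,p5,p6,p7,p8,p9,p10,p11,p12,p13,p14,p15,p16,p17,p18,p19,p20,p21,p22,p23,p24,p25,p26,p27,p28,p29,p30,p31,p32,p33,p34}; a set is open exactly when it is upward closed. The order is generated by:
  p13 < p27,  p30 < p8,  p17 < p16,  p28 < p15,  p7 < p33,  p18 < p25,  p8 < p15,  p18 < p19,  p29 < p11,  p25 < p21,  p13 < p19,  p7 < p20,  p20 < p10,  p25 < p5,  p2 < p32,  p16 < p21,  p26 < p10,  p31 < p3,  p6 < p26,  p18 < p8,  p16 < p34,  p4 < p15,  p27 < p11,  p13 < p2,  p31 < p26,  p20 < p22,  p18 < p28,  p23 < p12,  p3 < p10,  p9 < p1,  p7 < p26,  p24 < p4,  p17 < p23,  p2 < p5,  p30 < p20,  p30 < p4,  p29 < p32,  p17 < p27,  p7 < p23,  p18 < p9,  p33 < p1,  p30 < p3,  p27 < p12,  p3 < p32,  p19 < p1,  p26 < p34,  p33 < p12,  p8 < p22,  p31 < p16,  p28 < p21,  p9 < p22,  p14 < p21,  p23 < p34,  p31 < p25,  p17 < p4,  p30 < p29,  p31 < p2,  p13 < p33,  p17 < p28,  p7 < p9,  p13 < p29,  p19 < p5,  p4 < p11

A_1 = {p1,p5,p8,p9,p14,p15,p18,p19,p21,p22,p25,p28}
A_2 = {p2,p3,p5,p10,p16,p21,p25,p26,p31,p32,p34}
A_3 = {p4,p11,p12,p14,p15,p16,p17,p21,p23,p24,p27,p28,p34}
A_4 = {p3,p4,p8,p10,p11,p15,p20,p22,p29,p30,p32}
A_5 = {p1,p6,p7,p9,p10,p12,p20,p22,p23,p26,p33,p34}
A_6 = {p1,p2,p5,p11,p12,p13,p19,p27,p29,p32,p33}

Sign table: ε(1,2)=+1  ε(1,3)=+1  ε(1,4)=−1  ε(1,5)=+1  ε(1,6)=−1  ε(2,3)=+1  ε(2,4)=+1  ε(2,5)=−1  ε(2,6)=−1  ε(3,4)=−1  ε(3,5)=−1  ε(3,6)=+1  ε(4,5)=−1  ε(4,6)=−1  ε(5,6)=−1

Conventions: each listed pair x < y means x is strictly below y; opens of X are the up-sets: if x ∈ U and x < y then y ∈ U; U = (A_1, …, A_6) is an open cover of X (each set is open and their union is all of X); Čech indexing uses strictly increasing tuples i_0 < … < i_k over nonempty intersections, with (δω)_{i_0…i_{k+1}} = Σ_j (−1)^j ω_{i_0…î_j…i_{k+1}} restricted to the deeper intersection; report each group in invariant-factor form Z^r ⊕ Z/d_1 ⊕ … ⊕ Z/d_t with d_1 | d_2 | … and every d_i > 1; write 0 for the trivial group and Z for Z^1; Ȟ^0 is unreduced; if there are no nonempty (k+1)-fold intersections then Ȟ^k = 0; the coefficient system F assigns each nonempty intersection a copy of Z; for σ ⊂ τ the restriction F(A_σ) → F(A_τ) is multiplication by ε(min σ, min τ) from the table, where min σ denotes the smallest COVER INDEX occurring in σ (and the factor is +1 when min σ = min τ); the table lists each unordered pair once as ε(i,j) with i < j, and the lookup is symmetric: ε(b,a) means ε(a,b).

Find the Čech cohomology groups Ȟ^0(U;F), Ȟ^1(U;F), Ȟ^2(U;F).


cover nerve:
  A12={p5,p21,p25} A13={p14,p15,p21,p28} A14={p8,p15,p22} A15={p1,p9,p22} A16={p1,p5,p19} A23={p16,p21,p34} A24={p3,p10,p32} A25={p10,p26,p34} A26={p2,p5,p32} A34={p4,p11,p15} A35={p12,p23,p34} A36={p11,p12,p27} A45={p10,p20,p22} A46={p11,p29,p32} A56={p1,p12,p33}
  A123={p21} A126={p5} A134={p15} A145={p22} A156={p1} A235={p34} A245={p10} A246={p32} A346={p11} A356={p12}
C dims 6,15,10; δ0: rk 6, SNF 1^5·2; δ1: rk 9, SNF 1^9
Ȟ^0: (6−6)−0=0 ⇒ 0
Ȟ^1: (15−9)−6=0 plus torsion [2] ⇒ Z/2
Ȟ^2: (10−0)−9=1 ⇒ Z

Ȟ^0 ≅ 0; Ȟ^1 ≅ Z/2; Ȟ^2 ≅ Z


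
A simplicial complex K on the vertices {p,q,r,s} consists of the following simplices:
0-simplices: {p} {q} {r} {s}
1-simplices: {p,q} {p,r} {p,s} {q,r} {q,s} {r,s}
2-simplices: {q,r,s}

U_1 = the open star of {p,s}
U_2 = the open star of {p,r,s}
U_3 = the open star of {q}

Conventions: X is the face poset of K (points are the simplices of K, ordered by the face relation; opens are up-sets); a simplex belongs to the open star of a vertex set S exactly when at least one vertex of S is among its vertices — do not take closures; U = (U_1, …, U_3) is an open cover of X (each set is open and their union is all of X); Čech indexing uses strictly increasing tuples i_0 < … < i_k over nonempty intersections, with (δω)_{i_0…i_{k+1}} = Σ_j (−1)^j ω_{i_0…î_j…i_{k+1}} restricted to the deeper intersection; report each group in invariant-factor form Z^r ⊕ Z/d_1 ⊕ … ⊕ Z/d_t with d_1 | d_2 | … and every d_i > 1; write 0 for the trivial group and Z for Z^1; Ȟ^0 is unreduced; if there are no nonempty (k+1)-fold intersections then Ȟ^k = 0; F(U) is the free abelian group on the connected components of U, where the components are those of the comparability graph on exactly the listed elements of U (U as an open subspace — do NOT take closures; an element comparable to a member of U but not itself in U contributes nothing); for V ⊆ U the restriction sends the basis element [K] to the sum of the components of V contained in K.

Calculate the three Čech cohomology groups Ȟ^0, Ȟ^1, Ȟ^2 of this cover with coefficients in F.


Ȟ^0(U;F) ≅ Z,  Ȟ^1(U;F) ≅ Z,  Ȟ^2(U;F) ≅ 0

nerve of the cover:
  U1={{p},{s},{p,q},{p,r},{p,s},{q,s},{r,s},{q,r,s}} U2={{p},{r},{s},{p,q},{p,r},{p,s},{q,r},{q,s},{r,s},{q,r,s}} U3={{q},{p,q},{q,r},{q,s},{q,r,s}}
  U12={{p},{s},{p,q},{p,r},{p,s},{q,s},{r,s},{q,r,s}} U13={{p,q},{q,s},{q,r,s}} U23={{p,q},{q,r},{q,s},{q,r,s}}
  U123={{p,q},{q,s},{q,r,s}}
components per intersection:
  U1: {{p},{s},{p,q},{p,r},{p,s},{q,s},{r,s},{q,r,s}}
  U2: {{p},{r},{s},{p,q},{p,r},{p,s},{q,r},{q,s},{r,s},{q,r,s}}
  U3: {{q},{p,q},{q,r},{q,s},{q,r,s}}
  U12: {{p},{s},{p,q},{p,r},{p,s},{q,s},{r,s},{q,r,s}}
  U13: {{p,q}} {{q,s},{q,r,s}}
  U23: {{p,q}} {{q,r},{q,s},{q,r,s}}
  U123: {{p,q}} {{q,s},{q,r,s}}
C dims 3,5,2; δ0: rk 2, SNF 1^2; δ1: rk 2, SNF 1^2
Ȟ^0 = (3 − 2) − 0 = 1, so Ȟ^0 ≅ Z
Ȟ^1 = (5 − 2) − 2 = 1, so Ȟ^1 ≅ Z
Ȟ^2 = (2 − 0) − 2 = 0, so Ȟ^2 ≅ 0


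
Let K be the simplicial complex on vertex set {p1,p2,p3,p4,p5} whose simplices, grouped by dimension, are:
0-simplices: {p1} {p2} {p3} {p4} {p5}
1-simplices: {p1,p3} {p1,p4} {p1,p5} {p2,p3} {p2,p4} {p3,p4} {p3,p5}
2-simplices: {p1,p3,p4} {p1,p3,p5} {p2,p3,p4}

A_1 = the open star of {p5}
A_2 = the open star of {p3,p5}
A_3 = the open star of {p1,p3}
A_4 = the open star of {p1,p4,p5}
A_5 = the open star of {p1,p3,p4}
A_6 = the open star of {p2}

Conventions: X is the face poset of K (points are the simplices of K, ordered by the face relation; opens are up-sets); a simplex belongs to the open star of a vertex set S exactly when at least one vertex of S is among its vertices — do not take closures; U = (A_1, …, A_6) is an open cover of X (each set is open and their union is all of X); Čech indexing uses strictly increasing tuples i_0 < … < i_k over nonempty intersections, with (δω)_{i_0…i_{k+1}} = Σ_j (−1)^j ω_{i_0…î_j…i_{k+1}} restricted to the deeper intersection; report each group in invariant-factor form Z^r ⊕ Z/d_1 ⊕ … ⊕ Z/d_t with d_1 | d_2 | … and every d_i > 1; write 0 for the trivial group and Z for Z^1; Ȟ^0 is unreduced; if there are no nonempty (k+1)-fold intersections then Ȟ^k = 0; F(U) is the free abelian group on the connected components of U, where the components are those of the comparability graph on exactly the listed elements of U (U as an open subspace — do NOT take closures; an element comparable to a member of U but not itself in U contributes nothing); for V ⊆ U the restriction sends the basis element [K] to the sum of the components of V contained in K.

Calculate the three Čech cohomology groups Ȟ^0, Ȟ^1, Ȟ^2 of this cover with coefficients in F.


Ȟ^0 = Z,  Ȟ^1 = 0,  Ȟ^2 = 0

nonempty overlaps:
  A1={{p5},{p1,p5},{p3,p5},{p1,p3,p5}} A2={{p3},{p5},{p1,p3},{p1,p5},{p2,p3},{p3,p4},{p3,p5},{p1,p3,p4},{p1,p3,p5},{p2,p3,p4}} A3={{p1},{p3},{p1,p3},{p1,p4},{p1,p5},{p2,p3},{p3,p4},{p3,p5},{p1,p3,p4},{p1,p3,p5},{p2,p3,p4}} A4={{p1},{p4},{p5},{p1,p3},{p1,p4},{p1,p5},{p2,p4},{p3,p4},{p3,p5},{p1,p3,p4},{p1,p3,p5},{p2,p3,p4}} A5={{p1},{p3},{p4},{p1,p3},{p1,p4},{p1,p5},{p2,p3},{p2,p4},{p3,p4},{p3,p5},{p1,p3,p4},{p1,p3,p5},{p2,p3,p4}} A6={{p2},{p2,p3},{p2,p4},{p2,p3,p4}}
  A12={{p5},{p1,p5},{p3,p5},{p1,p3,p5}} A13={{p1,p5},{p3,p5},{p1,p3,p5}} A14={{p5},{p1,p5},{p3,p5},{p1,p3,p5}} A15={{p1,p5},{p3,p5},{p1,p3,p5}} A23={{p3},{p1,p3},{p1,p5},{p2,p3},{p3,p4},{p3,p5},{p1,p3,p4},{p1,p3,p5},{p2,p3,p4}} A24={{p5},{p1,p3},{p1,p5},{p3,p4},{p3,p5},{p1,p3,p4},{p1,p3,p5},{p2,p3,p4}} A25={{p3},{p1,p3},{p1,p5},{p2,p3},{p3,p4},{p3,p5},{p1,p3,p4},{p1,p3,p5},{p2,p3,p4}} A26={{p2,p3},{p2,p3,p4}} A34={{p1},{p1,p3},{p1,p4},{p1,p5},{p3,p4},{p3,p5},{p1,p3,p4},{p1,p3,p5},{p2,p3,p4}} A35={{p1},{p3},{p1,p3},{p1,p4},{p1,p5},{p2,p3},{p3,p4},{p3,p5},{p1,p3,p4},{p1,p3,p5},{p2,p3,p4}} A36={{p2,p3},{p2,p3,p4}} A45={{p1},{p4},{p1,p3},{p1,p4},{p1,p5},{p2,p4},{p3,p4},{p3,p5},{p1,p3,p4},{p1,p3,p5},{p2,p3,p4}} A46={{p2,p4},{p2,p3,p4}} A56={{p2,p3},{p2,p4},{p2,p3,p4}}
  A123={{p1,p5},{p3,p5},{p1,p3,p5}} A124={{p5},{p1,p5},{p3,p5},{p1,p3,p5}} A125={{p1,p5},{p3,p5},{p1,p3,p5}} A134={{p1,p5},{p3,p5},{p1,p3,p5}} A135={{p1,p5},{p3,p5},{p1,p3,p5}} A145={{p1,p5},{p3,p5},{p1,p3,p5}} A234={{p1,p3},{p1,p5},{p3,p4},{p3,p5},{p1,p3,p4},{p1,p3,p5},{p2,p3,p4}} A235={{p3},{p1,p3},{p1,p5},{p2,p3},{p3,p4},{p3,p5},{p1,p3,p4},{p1,p3,p5},{p2,p3,p4}} A236={{p2,p3},{p2,p3,p4}} A245={{p1,p3},{p1,p5},{p3,p4},{p3,p5},{p1,p3,p4},{p1,p3,p5},{p2,p3,p4}} A246={{p2,p3,p4}} A256={{p2,p3},{p2,p3,p4}} A345={{p1},{p1,p3},{p1,p4},{p1,p5},{p3,p4},{p3,p5},{p1,p3,p4},{p1,p3,p5},{p2,p3,p4}} A346={{p2,p3,p4}} A356={{p2,p3},{p2,p3,p4}} A456={{p2,p4},{p2,p3,p4}}
  A1234={{p1,p5},{p3,p5},{p1,p3,p5}} A1235={{p1,p5},{p3,p5},{p1,p3,p5}} A1245={{p1,p5},{p3,p5},{p1,p3,p5}} A1345={{p1,p5},{p3,p5},{p1,p3,p5}} A2345={{p1,p3},{p1,p5},{p3,p4},{p3,p5},{p1,p3,p4},{p1,p3,p5},{p2,p3,p4}} A2346={{p2,p3,p4}} A2356={{p2,p3},{p2,p3,p4}} A2456={{p2,p3,p4}} A3456={{p2,p3,p4}}
  A12345={{p1,p5},{p3,p5},{p1,p3,p5}} A23456={{p2,p3,p4}}
components per intersection:
  A1: {{p5},{p1,p5},{p3,p5},{p1,p3,p5}}
  A2: {{p3},{p5},{p1,p3},{p1,p5},{p2,p3},{p3,p4},{p3,p5},{p1,p3,p4},{p1,p3,p5},{p2,p3,p4}}
  A3: {{p1},{p3},{p1,p3},{p1,p4},{p1,p5},{p2,p3},{p3,p4},{p3,p5},{p1,p3,p4},{p1,p3,p5},{p2,p3,p4}}
  A4: {{p1},{p4},{p5},{p1,p3},{p1,p4},{p1,p5},{p2,p4},{p3,p4},{p3,p5},{p1,p3,p4},{p1,p3,p5},{p2,p3,p4}}
  A5: {{p1},{p3},{p4},{p1,p3},{p1,p4},{p1,p5},{p2,p3},{p2,p4},{p3,p4},{p3,p5},{p1,p3,p4},{p1,p3,p5},{p2,p3,p4}}
  A6: {{p2},{p2,p3},{p2,p4},{p2,p3,p4}}
  A12: {{p5},{p1,p5},{p3,p5},{p1,p3,p5}}
  A13: {{p1,p5},{p3,p5},{p1,p3,p5}}
  A14: {{p5},{p1,p5},{p3,p5},{p1,p3,p5}}
  A15: {{p1,p5},{p3,p5},{p1,p3,p5}}
  A23: {{p3},{p1,p3},{p1,p5},{p2,p3},{p3,p4},{p3,p5},{p1,p3,p4},{p1,p3,p5},{p2,p3,p4}}
  A24: {{p5},{p1,p3},{p1,p5},{p3,p4},{p3,p5},{p1,p3,p4},{p1,p3,p5},{p2,p3,p4}}
  A25: {{p3},{p1,p3},{p1,p5},{p2,p3},{p3,p4},{p3,p5},{p1,p3,p4},{p1,p3,p5},{p2,p3,p4}}
  A26: {{p2,p3},{p2,p3,p4}}
  A34: {{p1},{p1,p3},{p1,p4},{p1,p5},{p3,p4},{p3,p5},{p1,p3,p4},{p1,p3,p5},{p2,p3,p4}}
  A35: {{p1},{p3},{p1,p3},{p1,p4},{p1,p5},{p2,p3},{p3,p4},{p3,p5},{p1,p3,p4},{p1,p3,p5},{p2,p3,p4}}
  A36: {{p2,p3},{p2,p3,p4}}
  A45: {{p1},{p4},{p1,p3},{p1,p4},{p1,p5},{p2,p4},{p3,p4},{p3,p5},{p1,p3,p4},{p1,p3,p5},{p2,p3,p4}}
  A46: {{p2,p4},{p2,p3,p4}}
  A56: {{p2,p3},{p2,p4},{p2,p3,p4}}
  A123: {{p1,p5},{p3,p5},{p1,p3,p5}}
  A124: {{p5},{p1,p5},{p3,p5},{p1,p3,p5}}
  A125: {{p1,p5},{p3,p5},{p1,p3,p5}}
  A134: {{p1,p5},{p3,p5},{p1,p3,p5}}
  A135: {{p1,p5},{p3,p5},{p1,p3,p5}}
  A145: {{p1,p5},{p3,p5},{p1,p3,p5}}
  A234: {{p1,p3},{p1,p5},{p3,p4},{p3,p5},{p1,p3,p4},{p1,p3,p5},{p2,p3,p4}}
  A235: {{p3},{p1,p3},{p1,p5},{p2,p3},{p3,p4},{p3,p5},{p1,p3,p4},{p1,p3,p5},{p2,p3,p4}}
  A236: {{p2,p3},{p2,p3,p4}}
  A245: {{p1,p3},{p1,p5},{p3,p4},{p3,p5},{p1,p3,p4},{p1,p3,p5},{p2,p3,p4}}
  A246: {{p2,p3,p4}}
  A256: {{p2,p3},{p2,p3,p4}}
  A345: {{p1},{p1,p3},{p1,p4},{p1,p5},{p3,p4},{p3,p5},{p1,p3,p4},{p1,p3,p5},{p2,p3,p4}}
  A346: {{p2,p3,p4}}
  A356: {{p2,p3},{p2,p3,p4}}
  A456: {{p2,p4},{p2,p3,p4}}
  A1234: {{p1,p5},{p3,p5},{p1,p3,p5}}
  A1235: {{p1,p5},{p3,p5},{p1,p3,p5}}
  A1245: {{p1,p5},{p3,p5},{p1,p3,p5}}
  A1345: {{p1,p5},{p3,p5},{p1,p3,p5}}
  A2345: {{p1,p3},{p1,p5},{p3,p4},{p3,p5},{p1,p3,p4},{p1,p3,p5},{p2,p3,p4}}
  A2346: {{p2,p3,p4}}
  A2356: {{p2,p3},{p2,p3,p4}}
  A2456: {{p2,p3,p4}}
  A3456: {{p2,p3,p4}}
  A12345: {{p1,p5},{p3,p5},{p1,p3,p5}}
  A23456: {{p2,p3,p4}}
C dims 6,14,16,9; δ0: rk 5, SNF 1^5; δ1: rk 9, SNF 1^9; δ2: rk 7, SNF 1^7
degree 0: 6−5−0 = 1 → Ȟ^0 ≅ Z
degree 1: 14−9−5 = 0 → Ȟ^1 ≅ 0
degree 2: 16−7−9 = 0 → Ȟ^2 ≅ 0


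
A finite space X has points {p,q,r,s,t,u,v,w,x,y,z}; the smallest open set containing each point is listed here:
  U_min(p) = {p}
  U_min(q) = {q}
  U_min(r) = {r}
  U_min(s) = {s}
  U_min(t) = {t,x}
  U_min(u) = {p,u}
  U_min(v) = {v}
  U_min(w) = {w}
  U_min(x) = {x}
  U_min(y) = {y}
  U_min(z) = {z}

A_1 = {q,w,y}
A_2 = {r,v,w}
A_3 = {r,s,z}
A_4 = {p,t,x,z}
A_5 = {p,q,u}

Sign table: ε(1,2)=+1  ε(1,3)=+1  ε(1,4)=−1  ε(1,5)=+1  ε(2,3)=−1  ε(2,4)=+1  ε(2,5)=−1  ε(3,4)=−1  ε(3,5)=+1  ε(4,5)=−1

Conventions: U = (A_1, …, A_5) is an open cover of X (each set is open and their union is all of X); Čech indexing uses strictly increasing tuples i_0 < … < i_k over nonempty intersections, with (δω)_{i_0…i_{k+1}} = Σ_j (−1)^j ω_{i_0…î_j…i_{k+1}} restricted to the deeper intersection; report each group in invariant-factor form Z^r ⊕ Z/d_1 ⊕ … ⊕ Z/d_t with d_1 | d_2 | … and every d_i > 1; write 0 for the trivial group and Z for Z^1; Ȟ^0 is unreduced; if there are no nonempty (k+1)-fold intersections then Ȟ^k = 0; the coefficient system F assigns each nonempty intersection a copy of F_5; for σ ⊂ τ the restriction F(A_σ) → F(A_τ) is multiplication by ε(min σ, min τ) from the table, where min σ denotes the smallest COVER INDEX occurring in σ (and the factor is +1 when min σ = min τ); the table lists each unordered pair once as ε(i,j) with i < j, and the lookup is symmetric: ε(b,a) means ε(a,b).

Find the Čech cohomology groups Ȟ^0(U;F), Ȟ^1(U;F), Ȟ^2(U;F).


Ȟ^0(U;F) ≅ 0,  Ȟ^1(U;F) ≅ 0,  Ȟ^2(U;F) ≅ 0

cover nerve:
  A12={w} A15={q} A23={r} A34={z} A45={p}
C dims 5,5; δ0: rk_F5 5
Ȟ^0: (5−5)−0=0 ⇒ 0
Ȟ^1: (5−0)−5=0 ⇒ 0
Ȟ^2: (0−0)−0=0 ⇒ 0


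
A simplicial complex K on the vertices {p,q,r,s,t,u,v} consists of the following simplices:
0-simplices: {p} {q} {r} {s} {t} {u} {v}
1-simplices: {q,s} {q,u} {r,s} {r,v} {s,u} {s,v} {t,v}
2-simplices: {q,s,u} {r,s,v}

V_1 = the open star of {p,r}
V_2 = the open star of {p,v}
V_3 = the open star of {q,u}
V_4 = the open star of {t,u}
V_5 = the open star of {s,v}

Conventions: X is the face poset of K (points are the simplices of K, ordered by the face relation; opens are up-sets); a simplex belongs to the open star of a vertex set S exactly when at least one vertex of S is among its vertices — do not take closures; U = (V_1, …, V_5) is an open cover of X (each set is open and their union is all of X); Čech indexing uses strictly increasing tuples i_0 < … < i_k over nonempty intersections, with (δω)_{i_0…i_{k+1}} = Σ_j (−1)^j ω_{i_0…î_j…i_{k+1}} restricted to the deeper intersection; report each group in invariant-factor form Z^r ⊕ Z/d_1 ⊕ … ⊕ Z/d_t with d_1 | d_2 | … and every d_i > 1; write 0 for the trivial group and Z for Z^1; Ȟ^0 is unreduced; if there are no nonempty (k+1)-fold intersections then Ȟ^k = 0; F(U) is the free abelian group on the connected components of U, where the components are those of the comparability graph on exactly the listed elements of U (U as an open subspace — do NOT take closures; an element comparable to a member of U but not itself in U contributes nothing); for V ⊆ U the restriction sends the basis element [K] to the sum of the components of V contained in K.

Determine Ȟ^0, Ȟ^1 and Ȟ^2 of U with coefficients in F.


nerve of the cover:
  V1={{p},{r},{r,s},{r,v},{r,s,v}} V2={{p},{v},{r,v},{s,v},{t,v},{r,s,v}} V3={{q},{u},{q,s},{q,u},{s,u},{q,s,u}} V4={{t},{u},{q,u},{s,u},{t,v},{q,s,u}} V5={{s},{v},{q,s},{r,s},{r,v},{s,u},{s,v},{t,v},{q,s,u},{r,s,v}}
  V12={{p},{r,v},{r,s,v}} V15={{r,s},{r,v},{r,s,v}} V24={{t,v}} V25={{v},{r,v},{s,v},{t,v},{r,s,v}} V34={{u},{q,u},{s,u},{q,s,u}} V35={{q,s},{s,u},{q,s,u}} V45={{s,u},{t,v},{q,s,u}}
  V125={{r,v},{r,s,v}} V245={{t,v}} V345={{s,u},{q,s,u}}
components per intersection:
  V1: {{p}} {{r},{r,s},{r,v},{r,s,v}}
  V2: {{p}} {{v},{r,v},{s,v},{t,v},{r,s,v}}
  V3: {{q},{u},{q,s},{q,u},{s,u},{q,s,u}}
  V4: {{t},{t,v}} {{u},{q,u},{s,u},{q,s,u}}
  V5: {{s},{v},{q,s},{r,s},{r,v},{s,u},{s,v},{t,v},{q,s,u},{r,s,v}}
  V12: {{p}} {{r,v},{r,s,v}}
  V15: {{r,s},{r,v},{r,s,v}}
  V24: {{t,v}}
  V25: {{v},{r,v},{s,v},{t,v},{r,s,v}}
  V34: {{u},{q,u},{s,u},{q,s,u}}
  V35: {{q,s},{s,u},{q,s,u}}
  V45: {{s,u},{q,s,u}} {{t,v}}
  V125: {{r,v},{r,s,v}}
  V245: {{t,v}}
  V345: {{s,u},{q,s,u}}
C dims 8,9,3; δ0: rk 6, SNF 1^6; δ1: rk 3, SNF 1^3
Ȟ^0 = (8 − 6) − 0 = 2, so Ȟ^0 ≅ Z^2
Ȟ^1 = (9 − 3) − 6 = 0, so Ȟ^1 ≅ 0
Ȟ^2 = (3 − 0) − 3 = 0, so Ȟ^2 ≅ 0

Ȟ^0 = Z^2; Ȟ^1 = 0; Ȟ^2 = 0


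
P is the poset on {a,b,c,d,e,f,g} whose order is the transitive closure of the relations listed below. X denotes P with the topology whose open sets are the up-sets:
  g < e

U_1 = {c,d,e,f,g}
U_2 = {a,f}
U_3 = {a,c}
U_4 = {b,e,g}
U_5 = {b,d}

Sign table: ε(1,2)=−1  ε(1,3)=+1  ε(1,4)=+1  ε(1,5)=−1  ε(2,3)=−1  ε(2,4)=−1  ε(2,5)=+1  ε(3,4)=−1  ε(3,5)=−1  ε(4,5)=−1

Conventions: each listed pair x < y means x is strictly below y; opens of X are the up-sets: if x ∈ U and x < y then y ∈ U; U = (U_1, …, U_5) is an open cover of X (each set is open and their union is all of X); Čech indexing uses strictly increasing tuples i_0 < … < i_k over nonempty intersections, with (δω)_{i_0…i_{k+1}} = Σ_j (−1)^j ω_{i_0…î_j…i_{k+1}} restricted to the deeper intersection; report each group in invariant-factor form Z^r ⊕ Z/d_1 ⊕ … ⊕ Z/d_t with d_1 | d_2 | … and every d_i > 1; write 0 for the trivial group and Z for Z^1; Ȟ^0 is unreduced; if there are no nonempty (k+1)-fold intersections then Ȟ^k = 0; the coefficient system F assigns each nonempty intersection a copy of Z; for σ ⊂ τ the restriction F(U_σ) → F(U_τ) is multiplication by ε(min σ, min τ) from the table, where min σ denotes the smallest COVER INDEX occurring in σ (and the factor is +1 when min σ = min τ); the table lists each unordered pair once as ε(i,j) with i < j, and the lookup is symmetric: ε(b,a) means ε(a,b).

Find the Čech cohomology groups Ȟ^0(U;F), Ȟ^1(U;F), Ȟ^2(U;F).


Ȟ^0 = Z, Ȟ^1 = Z^2 and Ȟ^2 = 0

nerve of the cover:
  U12={f} U13={c} U14={e,g} U15={d} U23={a} U45={b}
C dims 5,6; δ0: rk 4, SNF 1^4
Ȟ^0 = (5 − 4) − 0 = 1, so Ȟ^0 ≅ Z
Ȟ^1 = (6 − 0) − 4 = 2, so Ȟ^1 ≅ Z^2
Ȟ^2 = (0 − 0) − 0 = 0, so Ȟ^2 ≅ 0


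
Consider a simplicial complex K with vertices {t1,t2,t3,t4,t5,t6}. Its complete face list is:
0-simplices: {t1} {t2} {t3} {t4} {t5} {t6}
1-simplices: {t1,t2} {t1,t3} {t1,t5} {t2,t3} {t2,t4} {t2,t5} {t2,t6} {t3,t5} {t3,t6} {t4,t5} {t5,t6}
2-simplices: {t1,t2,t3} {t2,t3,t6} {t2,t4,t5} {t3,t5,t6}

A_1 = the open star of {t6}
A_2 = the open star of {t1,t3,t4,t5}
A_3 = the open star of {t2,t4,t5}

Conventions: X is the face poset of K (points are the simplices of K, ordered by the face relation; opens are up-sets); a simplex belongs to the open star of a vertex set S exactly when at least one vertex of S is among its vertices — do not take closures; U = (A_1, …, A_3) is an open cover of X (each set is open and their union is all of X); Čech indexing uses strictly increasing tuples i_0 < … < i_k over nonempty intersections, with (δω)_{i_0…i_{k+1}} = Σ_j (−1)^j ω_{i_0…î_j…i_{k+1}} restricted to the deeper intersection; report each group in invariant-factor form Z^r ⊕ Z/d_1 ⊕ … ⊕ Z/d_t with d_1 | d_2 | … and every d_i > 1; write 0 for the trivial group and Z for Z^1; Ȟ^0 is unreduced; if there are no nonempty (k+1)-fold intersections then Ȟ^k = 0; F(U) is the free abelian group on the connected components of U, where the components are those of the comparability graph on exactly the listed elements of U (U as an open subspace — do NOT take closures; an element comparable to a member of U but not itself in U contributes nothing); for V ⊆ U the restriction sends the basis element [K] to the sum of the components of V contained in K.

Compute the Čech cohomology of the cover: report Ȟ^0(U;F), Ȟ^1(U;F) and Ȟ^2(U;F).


Ȟ^0 ≅ Z; Ȟ^1 ≅ Z; Ȟ^2 ≅ 0

nerve simplices:
  A1={{t6},{t2,t6},{t3,t6},{t5,t6},{t2,t3,t6},{t3,t5,t6}} A2={{t1},{t3},{t4},{t5},{t1,t2},{t1,t3},{t1,t5},{t2,t3},{t2,t4},{t2,t5},{t3,t5},{t3,t6},{t4,t5},{t5,t6},{t1,t2,t3},{t2,t3,t6},{t2,t4,t5},{t3,t5,t6}} A3={{t2},{t4},{t5},{t1,t2},{t1,t5},{t2,t3},{t2,t4},{t2,t5},{t2,t6},{t3,t5},{t4,t5},{t5,t6},{t1,t2,t3},{t2,t3,t6},{t2,t4,t5},{t3,t5,t6}}
  A12={{t3,t6},{t5,t6},{t2,t3,t6},{t3,t5,t6}} A13={{t2,t6},{t5,t6},{t2,t3,t6},{t3,t5,t6}} A23={{t4},{t5},{t1,t2},{t1,t5},{t2,t3},{t2,t4},{t2,t5},{t3,t5},{t4,t5},{t5,t6},{t1,t2,t3},{t2,t3,t6},{t2,t4,t5},{t3,t5,t6}}
  A123={{t5,t6},{t2,t3,t6},{t3,t5,t6}}
components per intersection:
  A1: {{t6},{t2,t6},{t3,t6},{t5,t6},{t2,t3,t6},{t3,t5,t6}}
  A2: {{t1},{t3},{t4},{t5},{t1,t2},{t1,t3},{t1,t5},{t2,t3},{t2,t4},{t2,t5},{t3,t5},{t3,t6},{t4,t5},{t5,t6},{t1,t2,t3},{t2,t3,t6},{t2,t4,t5},{t3,t5,t6}}
  A3: {{t2},{t4},{t5},{t1,t2},{t1,t5},{t2,t3},{t2,t4},{t2,t5},{t2,t6},{t3,t5},{t4,t5},{t5,t6},{t1,t2,t3},{t2,t3,t6},{t2,t4,t5},{t3,t5,t6}}
  A12: {{t3,t6},{t5,t6},{t2,t3,t6},{t3,t5,t6}}
  A13: {{t2,t6},{t2,t3,t6}} {{t5,t6},{t3,t5,t6}}
  A23: {{t4},{t5},{t1,t5},{t2,t4},{t2,t5},{t3,t5},{t4,t5},{t5,t6},{t2,t4,t5},{t3,t5,t6}} {{t1,t2},{t2,t3},{t1,t2,t3},{t2,t3,t6}}
  A123: {{t5,t6},{t3,t5,t6}} {{t2,t3,t6}}
C dims 3,5,2; δ0: rk 2, SNF 1^2; δ1: rk 2, SNF 1^2
degree 0: 3−2−0 = 1 → Ȟ^0 ≅ Z
degree 1: 5−2−2 = 1 → Ȟ^1 ≅ Z
degree 2: 2−0−2 = 0 → Ȟ^2 ≅ 0


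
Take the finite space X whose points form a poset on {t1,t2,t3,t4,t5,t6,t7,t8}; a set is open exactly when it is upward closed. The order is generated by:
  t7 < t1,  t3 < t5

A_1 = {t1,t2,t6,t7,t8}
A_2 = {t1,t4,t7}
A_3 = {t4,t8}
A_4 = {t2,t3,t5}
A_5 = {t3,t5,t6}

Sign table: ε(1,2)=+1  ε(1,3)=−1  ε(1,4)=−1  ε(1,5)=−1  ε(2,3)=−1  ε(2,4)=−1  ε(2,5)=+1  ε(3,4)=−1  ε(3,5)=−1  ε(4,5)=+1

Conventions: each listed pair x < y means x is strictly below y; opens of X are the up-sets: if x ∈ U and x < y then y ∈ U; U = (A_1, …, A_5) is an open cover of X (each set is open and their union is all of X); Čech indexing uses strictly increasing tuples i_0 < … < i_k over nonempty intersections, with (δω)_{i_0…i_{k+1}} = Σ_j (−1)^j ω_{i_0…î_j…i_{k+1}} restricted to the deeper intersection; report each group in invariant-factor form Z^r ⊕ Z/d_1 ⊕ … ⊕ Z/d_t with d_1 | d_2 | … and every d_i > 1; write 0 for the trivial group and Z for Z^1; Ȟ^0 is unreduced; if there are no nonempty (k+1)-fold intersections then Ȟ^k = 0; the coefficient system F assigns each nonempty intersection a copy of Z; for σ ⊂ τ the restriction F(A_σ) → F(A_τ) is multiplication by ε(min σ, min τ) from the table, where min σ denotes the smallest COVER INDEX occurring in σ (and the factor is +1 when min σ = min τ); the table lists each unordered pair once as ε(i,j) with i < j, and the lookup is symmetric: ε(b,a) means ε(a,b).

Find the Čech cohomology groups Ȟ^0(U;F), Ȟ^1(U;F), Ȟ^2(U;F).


Ȟ^0(U;F) ≅ Z, Ȟ^1(U;F) ≅ Z^2, Ȟ^2(U;F) ≅ 0

intersection data:
  A12={t1,t7} A13={t8} A14={t2} A15={t6} A23={t4} A45={t3,t5}
C dims 5,6; δ0: rk 4, SNF 1^4
Ȟ^0 = (5 − 4) − 0 = 1, so Ȟ^0 ≅ Z
Ȟ^1 = (6 − 0) − 4 = 2, so Ȟ^1 ≅ Z^2
Ȟ^2 = (0 − 0) − 0 = 0, so Ȟ^2 ≅ 0


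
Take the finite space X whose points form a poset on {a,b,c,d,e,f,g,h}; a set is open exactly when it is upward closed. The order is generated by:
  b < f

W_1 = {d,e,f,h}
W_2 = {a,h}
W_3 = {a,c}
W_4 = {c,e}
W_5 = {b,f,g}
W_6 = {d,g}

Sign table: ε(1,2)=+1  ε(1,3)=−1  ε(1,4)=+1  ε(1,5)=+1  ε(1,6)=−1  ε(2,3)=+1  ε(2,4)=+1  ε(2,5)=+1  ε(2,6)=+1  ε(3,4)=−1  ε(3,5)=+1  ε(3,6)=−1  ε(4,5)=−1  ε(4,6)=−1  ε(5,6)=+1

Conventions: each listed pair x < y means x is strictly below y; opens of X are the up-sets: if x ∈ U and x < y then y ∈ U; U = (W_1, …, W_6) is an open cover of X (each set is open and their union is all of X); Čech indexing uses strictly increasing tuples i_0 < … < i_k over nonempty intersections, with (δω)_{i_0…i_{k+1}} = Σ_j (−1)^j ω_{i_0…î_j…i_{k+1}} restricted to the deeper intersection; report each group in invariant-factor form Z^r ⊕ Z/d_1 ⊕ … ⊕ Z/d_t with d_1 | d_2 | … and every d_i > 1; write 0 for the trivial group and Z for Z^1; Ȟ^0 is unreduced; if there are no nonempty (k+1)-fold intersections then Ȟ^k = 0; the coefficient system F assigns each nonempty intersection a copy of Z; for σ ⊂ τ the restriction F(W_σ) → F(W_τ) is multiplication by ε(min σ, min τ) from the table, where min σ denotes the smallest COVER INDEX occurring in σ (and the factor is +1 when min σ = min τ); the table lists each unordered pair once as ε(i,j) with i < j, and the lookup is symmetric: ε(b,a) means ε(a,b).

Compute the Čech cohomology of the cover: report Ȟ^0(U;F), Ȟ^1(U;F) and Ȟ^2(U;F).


intersection data:
  W12={h} W14={e} W15={f} W16={d} W23={a} W34={c} W56={g}
C dims 6,7; δ0: rk 6, SNF 1^5·2
Ȟ^0 = (6 − 6) − 0 = 0, so Ȟ^0 ≅ 0
Ȟ^1 = (7 − 0) − 6 = 1 plus torsion [2], so Ȟ^1 ≅ Z ⊕ Z/2
Ȟ^2 = (0 − 0) − 0 = 0, so Ȟ^2 ≅ 0

Ȟ^0 = 0, Ȟ^1 = Z ⊕ Z/2 and Ȟ^2 = 0


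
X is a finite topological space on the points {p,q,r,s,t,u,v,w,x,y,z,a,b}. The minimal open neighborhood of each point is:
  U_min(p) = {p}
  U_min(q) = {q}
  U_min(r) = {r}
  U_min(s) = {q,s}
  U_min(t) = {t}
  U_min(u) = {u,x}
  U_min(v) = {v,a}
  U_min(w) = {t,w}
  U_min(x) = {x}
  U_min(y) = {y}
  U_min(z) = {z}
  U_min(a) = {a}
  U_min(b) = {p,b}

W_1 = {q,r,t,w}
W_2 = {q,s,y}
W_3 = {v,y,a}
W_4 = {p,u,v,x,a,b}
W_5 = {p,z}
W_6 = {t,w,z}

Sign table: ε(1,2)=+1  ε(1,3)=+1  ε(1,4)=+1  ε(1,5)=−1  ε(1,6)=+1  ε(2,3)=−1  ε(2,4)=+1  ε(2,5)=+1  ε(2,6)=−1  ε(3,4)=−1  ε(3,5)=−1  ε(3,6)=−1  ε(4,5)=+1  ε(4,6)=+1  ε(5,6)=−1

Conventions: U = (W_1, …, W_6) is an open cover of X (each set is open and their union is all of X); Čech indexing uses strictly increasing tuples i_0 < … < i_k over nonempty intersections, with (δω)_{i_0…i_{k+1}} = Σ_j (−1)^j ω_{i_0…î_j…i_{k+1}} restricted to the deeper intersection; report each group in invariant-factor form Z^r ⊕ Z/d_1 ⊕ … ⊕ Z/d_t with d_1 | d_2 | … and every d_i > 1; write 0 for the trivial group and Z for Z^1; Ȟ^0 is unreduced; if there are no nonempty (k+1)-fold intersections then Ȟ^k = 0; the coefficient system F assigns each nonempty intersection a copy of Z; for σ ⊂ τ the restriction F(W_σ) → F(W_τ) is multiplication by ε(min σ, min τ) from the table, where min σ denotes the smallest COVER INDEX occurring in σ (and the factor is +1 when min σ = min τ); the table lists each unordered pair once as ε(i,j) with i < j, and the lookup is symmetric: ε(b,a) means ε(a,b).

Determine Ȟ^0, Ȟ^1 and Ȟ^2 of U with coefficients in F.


Ȟ^0 = 0,  Ȟ^1 = Z/2,  Ȟ^2 = 0

nerve of the cover:
  W12={q} W16={t,w} W23={y} W34={v,a} W45={p} W56={z}
C dims 6,6; δ0: rk 6, SNF 1^5·2
Ȟ^0 = (6 − 6) − 0 = 0, so Ȟ^0 ≅ 0
Ȟ^1 = (6 − 0) − 6 = 0 plus torsion [2], so Ȟ^1 ≅ Z/2
Ȟ^2 = (0 − 0) − 0 = 0, so Ȟ^2 ≅ 0


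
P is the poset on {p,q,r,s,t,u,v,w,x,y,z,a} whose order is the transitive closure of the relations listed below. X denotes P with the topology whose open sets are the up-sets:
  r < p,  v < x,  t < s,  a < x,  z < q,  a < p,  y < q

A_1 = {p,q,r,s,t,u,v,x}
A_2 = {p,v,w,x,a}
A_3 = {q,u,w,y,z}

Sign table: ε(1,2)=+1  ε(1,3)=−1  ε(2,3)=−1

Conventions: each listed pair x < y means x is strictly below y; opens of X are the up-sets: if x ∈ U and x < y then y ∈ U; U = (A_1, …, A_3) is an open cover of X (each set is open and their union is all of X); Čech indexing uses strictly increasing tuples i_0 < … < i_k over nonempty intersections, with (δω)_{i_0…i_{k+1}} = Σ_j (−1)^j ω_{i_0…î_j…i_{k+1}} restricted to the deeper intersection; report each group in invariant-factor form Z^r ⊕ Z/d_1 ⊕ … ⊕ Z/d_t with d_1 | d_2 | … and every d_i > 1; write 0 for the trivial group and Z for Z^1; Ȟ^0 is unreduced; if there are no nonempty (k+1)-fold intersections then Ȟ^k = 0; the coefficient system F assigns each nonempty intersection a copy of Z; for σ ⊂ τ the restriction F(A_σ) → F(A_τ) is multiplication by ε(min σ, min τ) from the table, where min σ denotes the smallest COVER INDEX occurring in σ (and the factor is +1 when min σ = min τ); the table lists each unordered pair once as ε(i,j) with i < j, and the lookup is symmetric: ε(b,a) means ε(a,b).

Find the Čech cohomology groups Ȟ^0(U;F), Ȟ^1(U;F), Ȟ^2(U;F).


Ȟ^0 ≅ Z, Ȟ^1 ≅ Z, Ȟ^2 ≅ 0

cover nerve:
  A12={p,v,x} A13={q,u} A23={w}
C dims 3,3; δ0: rk 2, SNF 1^2
Ȟ^0: (3−2)−0=1 ⇒ Z
Ȟ^1: (3−0)−2=1 ⇒ Z
Ȟ^2: (0−0)−0=0 ⇒ 0


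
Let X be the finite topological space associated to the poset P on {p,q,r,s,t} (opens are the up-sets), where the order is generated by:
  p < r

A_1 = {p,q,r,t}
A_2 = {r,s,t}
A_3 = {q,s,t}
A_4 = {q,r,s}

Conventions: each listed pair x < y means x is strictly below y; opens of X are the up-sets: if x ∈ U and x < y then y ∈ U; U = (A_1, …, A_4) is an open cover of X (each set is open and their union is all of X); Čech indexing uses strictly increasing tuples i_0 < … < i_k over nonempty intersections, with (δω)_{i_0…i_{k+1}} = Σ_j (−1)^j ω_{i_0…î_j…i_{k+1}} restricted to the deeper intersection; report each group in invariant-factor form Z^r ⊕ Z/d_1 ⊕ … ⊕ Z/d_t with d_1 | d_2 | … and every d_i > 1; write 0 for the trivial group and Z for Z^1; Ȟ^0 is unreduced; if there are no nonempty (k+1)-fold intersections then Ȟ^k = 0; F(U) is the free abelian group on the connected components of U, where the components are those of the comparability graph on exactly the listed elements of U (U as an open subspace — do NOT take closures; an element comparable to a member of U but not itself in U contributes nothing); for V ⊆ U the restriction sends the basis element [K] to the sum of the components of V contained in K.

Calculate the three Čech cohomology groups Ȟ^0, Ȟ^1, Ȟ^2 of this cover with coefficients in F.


intersection data:
  A12={r,t} A13={q,t} A14={q,r} A23={s,t} A24={r,s} A34={q,s}
  A123={t} A124={r} A134={q} A234={s}
components per intersection:
  A1: {p,r} {q} {t}
  A2: {r} {s} {t}
  A3: {q} {s} {t}
  A4: {q} {r} {s}
  A12: {r} {t}
  A13: {q} {t}
  A14: {q} {r}
  A23: {s} {t}
  A24: {r} {s}
  A34: {q} {s}
  A123: {t}
  A124: {r}
  A134: {q}
  A234: {s}
C dims 12,12,4; δ0: rk 8, SNF 1^8; δ1: rk 4, SNF 1^4
Ȟ^0 = (12 − 8) − 0 = 4, so Ȟ^0 ≅ Z^4
Ȟ^1 = (12 − 4) − 8 = 0, so Ȟ^1 ≅ 0
Ȟ^2 = (4 − 0) − 4 = 0, so Ȟ^2 ≅ 0

Ȟ^0 = Z^4, Ȟ^1 = 0 and Ȟ^2 = 0


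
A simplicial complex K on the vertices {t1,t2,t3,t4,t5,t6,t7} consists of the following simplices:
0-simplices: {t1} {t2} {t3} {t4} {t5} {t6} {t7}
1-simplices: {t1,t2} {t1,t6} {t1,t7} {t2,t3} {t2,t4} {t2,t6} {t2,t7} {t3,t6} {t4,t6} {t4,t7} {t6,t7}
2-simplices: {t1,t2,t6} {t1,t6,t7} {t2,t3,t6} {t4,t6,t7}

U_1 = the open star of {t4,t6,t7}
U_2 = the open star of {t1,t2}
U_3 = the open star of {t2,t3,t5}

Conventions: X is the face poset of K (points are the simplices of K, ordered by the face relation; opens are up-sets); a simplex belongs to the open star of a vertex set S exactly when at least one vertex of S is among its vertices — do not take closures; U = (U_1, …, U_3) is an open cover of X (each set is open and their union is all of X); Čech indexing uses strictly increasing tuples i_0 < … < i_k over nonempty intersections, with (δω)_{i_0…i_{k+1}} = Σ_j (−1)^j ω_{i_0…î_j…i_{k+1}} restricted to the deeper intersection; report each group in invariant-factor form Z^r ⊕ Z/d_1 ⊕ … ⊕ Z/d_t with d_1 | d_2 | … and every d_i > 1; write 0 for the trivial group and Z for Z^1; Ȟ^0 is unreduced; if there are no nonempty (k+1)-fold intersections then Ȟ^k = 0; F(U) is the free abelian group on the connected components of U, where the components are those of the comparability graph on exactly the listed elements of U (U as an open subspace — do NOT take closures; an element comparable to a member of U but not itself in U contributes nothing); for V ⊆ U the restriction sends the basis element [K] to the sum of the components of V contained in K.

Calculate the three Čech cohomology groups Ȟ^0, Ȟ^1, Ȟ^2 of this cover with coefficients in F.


Ȟ^0 = Z^2; Ȟ^1 = Z^2; Ȟ^2 = 0

nonempty intersections:
  U1={{t4},{t6},{t7},{t1,t6},{t1,t7},{t2,t4},{t2,t6},{t2,t7},{t3,t6},{t4,t6},{t4,t7},{t6,t7},{t1,t2,t6},{t1,t6,t7},{t2,t3,t6},{t4,t6,t7}} U2={{t1},{t2},{t1,t2},{t1,t6},{t1,t7},{t2,t3},{t2,t4},{t2,t6},{t2,t7},{t1,t2,t6},{t1,t6,t7},{t2,t3,t6}} U3={{t2},{t3},{t5},{t1,t2},{t2,t3},{t2,t4},{t2,t6},{t2,t7},{t3,t6},{t1,t2,t6},{t2,t3,t6}}
  U12={{t1,t6},{t1,t7},{t2,t4},{t2,t6},{t2,t7},{t1,t2,t6},{t1,t6,t7},{t2,t3,t6}} U13={{t2,t4},{t2,t6},{t2,t7},{t3,t6},{t1,t2,t6},{t2,t3,t6}} U23={{t2},{t1,t2},{t2,t3},{t2,t4},{t2,t6},{t2,t7},{t1,t2,t6},{t2,t3,t6}}
  U123={{t2,t4},{t2,t6},{t2,t7},{t1,t2,t6},{t2,t3,t6}}
components per intersection:
  U1: {{t4},{t6},{t7},{t1,t6},{t1,t7},{t2,t4},{t2,t6},{t2,t7},{t3,t6},{t4,t6},{t4,t7},{t6,t7},{t1,t2,t6},{t1,t6,t7},{t2,t3,t6},{t4,t6,t7}}
  U2: {{t1},{t2},{t1,t2},{t1,t6},{t1,t7},{t2,t3},{t2,t4},{t2,t6},{t2,t7},{t1,t2,t6},{t1,t6,t7},{t2,t3,t6}}
  U3: {{t2},{t3},{t1,t2},{t2,t3},{t2,t4},{t2,t6},{t2,t7},{t3,t6},{t1,t2,t6},{t2,t3,t6}} {{t5}}
  U12: {{t1,t6},{t1,t7},{t2,t6},{t1,t2,t6},{t1,t6,t7},{t2,t3,t6}} {{t2,t4}} {{t2,t7}}
  U13: {{t2,t4}} {{t2,t6},{t3,t6},{t1,t2,t6},{t2,t3,t6}} {{t2,t7}}
  U23: {{t2},{t1,t2},{t2,t3},{t2,t4},{t2,t6},{t2,t7},{t1,t2,t6},{t2,t3,t6}}
  U123: {{t2,t4}} {{t2,t6},{t1,t2,t6},{t2,t3,t6}} {{t2,t7}}
C dims 4,7,3; δ0: rk 2, SNF 1^2; δ1: rk 3, SNF 1^3
Ȟ^0: (4−2)−0=2 ⇒ Z^2
Ȟ^1: (7−3)−2=2 ⇒ Z^2
Ȟ^2: (3−0)−3=0 ⇒ 0
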